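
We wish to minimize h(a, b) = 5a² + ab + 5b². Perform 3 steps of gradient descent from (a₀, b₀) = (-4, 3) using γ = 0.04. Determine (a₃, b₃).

∇h = (10a + b, a + 10b)
Step 1: at (-4, 3), ∇h = (-37, 26) → (-4, 3) − 0.04·(-37, 26) = (-2.52, 1.96)
Step 2: at (-2.52, 1.96), ∇h = (-23.24, 17.08) → (-2.52, 1.96) − 0.04·(-23.24, 17.08) = (-1.5904, 1.2768)
Step 3: at (-1.5904, 1.2768), ∇h = (-14.6272, 11.1776) → (-1.5904, 1.2768) − 0.04·(-14.6272, 11.1776) = (-1.005312, 0.829696)

(-1.005312, 0.829696)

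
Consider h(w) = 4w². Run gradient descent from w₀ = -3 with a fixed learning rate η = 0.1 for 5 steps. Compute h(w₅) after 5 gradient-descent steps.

0.0000036864

h′(w) = 8w
w₁ = -3 − 0.1·(-24) = -0.6
w₂ = -0.6 − 0.1·(-4.8) = -0.12
w₃ = -0.12 − 0.1·(-0.96) = -0.024
w₄ = -0.024 − 0.1·(-0.192) = -0.0048
w₅ = -0.0048 − 0.1·(-0.0384) = -0.00096
h(-0.00096) = 0.0000036864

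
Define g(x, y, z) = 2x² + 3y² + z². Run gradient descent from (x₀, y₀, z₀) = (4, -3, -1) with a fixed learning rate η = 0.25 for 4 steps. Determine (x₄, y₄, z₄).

∇g = (4x, 6y, 2z)
(x₁, y₁, z₁) = (4, -3, -1) − 0.25·(16, -18, -2) = (0, 1.5, -0.5)
(x₂, y₂, z₂) = (0, 1.5, -0.5) − 0.25·(0, 9, -1) = (0, -0.75, -0.25)
(x₃, y₃, z₃) = (0, -0.75, -0.25) − 0.25·(0, -4.5, -0.5) = (0, 0.375, -0.125)
(x₄, y₄, z₄) = (0, 0.375, -0.125) − 0.25·(0, 2.25, -0.25) = (0, -0.1875, -0.0625)

(0, -0.1875, -0.0625)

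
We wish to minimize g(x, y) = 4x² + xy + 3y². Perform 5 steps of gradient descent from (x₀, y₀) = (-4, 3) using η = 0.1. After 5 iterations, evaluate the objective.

0.0145215152

∇g = (8x + y, x + 6y)
(x₁, y₁) = (-4, 3) − 0.1·(-29, 14) = (-1.1, 1.6)
(x₂, y₂) = (-1.1, 1.6) − 0.1·(-7.2, 8.5) = (-0.38, 0.75)
(x₃, y₃) = (-0.38, 0.75) − 0.1·(-2.29, 4.12) = (-0.151, 0.338)
(x₄, y₄) = (-0.151, 0.338) − 0.1·(-0.87, 1.877) = (-0.064, 0.1503)
(x₅, y₅) = (-0.064, 0.1503) − 0.1·(-0.3617, 0.8378) = (-0.02783, 0.06652)
g(-0.02783, 0.06652) = 0.0145215152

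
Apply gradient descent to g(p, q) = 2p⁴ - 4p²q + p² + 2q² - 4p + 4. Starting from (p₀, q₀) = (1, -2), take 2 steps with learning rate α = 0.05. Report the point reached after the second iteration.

∇g = (8p³ - 8pq + 2p - 4, -4p² + 4q)
Step 1: at (1, -2), ∇g = (22, -12) → (1, -2) − 0.05·(22, -12) = (-0.1, -1.4)
Step 2: at (-0.1, -1.4), ∇g = (-5.328, -5.64) → (-0.1, -1.4) − 0.05·(-5.328, -5.64) = (0.1664, -1.118)

(0.1664, -1.118)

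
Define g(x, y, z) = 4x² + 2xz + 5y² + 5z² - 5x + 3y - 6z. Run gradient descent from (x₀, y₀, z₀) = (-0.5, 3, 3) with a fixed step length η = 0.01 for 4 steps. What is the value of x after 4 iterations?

-0.3692004

∇g = (8x + 2z - 5, 10y + 3, 2x + 10z - 6)
(x₁, y₁, z₁) = (-0.5, 3, 3) − 0.01·(-3, 33, 23) = (-0.47, 2.67, 2.77)
(x₂, y₂, z₂) = (-0.47, 2.67, 2.77) − 0.01·(-3.22, 29.7, 20.76) = (-0.4378, 2.373, 2.5624)
(x₃, y₃, z₃) = (-0.4378, 2.373, 2.5624) − 0.01·(-3.3776, 26.73, 18.7484) = (-0.404024, 2.1057, 2.374916)
(x₄, y₄, z₄) = (-0.404024, 2.1057, 2.374916) − 0.01·(-3.48236, 24.057, 16.941112) = (-0.3692004, 1.86513, 2.20550488)
x = -0.3692004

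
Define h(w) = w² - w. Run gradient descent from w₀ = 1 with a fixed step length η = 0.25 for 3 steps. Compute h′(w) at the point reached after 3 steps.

h′(w) = 2w - 1
w₁ = 1 − 0.25·1 = 0.75
w₂ = 0.75 − 0.25·0.5 = 0.625
w₃ = 0.625 − 0.25·0.25 = 0.5625
h′(w) at (0.5625) = 0.125

0.125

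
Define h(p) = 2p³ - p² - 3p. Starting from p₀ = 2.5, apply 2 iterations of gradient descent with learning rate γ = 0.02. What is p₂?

1.608628

h′(p) = 6p² - 2p - 3
p₁ = 2.5 − 0.02·29.5 = 1.91
p₂ = 1.91 − 0.02·15.0686 = 1.608628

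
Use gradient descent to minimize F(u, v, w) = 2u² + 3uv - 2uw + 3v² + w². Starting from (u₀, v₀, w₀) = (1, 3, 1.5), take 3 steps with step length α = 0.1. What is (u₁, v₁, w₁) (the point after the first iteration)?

(0, 0.9, 1.4)

∇F = (4u + 3v - 2w, 3u + 6v, -2u + 2w)
Step 1: at (1, 3, 1.5), ∇F = (10, 21, 1) → (1, 3, 1.5) − 0.1·(10, 21, 1) = (0, 0.9, 1.4)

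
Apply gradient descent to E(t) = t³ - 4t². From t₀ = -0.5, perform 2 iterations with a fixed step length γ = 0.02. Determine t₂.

-0.7114415

E′(t) = 3t² - 8t
Step 1: E′(-0.5) = 4.75; t₁ = -0.5 − 0.02·4.75 = -0.595
Step 2: E′(-0.595) = 5.822075; t₂ = -0.595 − 0.02·5.822075 = -0.7114415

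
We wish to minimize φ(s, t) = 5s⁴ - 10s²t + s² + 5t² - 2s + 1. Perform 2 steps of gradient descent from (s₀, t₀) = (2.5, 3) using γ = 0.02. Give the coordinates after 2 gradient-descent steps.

∇φ = (20s³ - 20st + 2s - 2, -10s² + 10t)
Step 1: at (2.5, 3), ∇φ = (165.5, -32.5) → (2.5, 3) − 0.02·(165.5, -32.5) = (-0.81, 3.65)
Step 2: at (-0.81, 3.65), ∇φ = (44.88118, 29.939) → (-0.81, 3.65) − 0.02·(44.88118, 29.939) = (-1.7076236, 3.05122)

(-1.7076236, 3.05122)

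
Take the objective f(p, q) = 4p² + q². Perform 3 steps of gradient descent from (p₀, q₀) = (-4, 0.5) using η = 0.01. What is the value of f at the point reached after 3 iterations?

∇f = (8p, 2q)
(p₁, q₁) = (-4, 0.5) − 0.01·(-32, 1) = (-3.68, 0.49)
(p₂, q₂) = (-3.68, 0.49) − 0.01·(-29.44, 0.98) = (-3.3856, 0.4802)
(p₃, q₃) = (-3.3856, 0.4802) − 0.01·(-27.0848, 0.9604) = (-3.114752, 0.470596)
f(-3.114752, 0.470596) = 39.028180681232

39.028180681232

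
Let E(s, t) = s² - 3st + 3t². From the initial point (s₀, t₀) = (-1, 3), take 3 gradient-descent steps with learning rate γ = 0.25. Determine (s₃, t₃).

(1.421875, -1.828125)

∇E = (2s - 3t, -3s + 6t)
(s₁, t₁) = (-1, 3) − 0.25·(-11, 21) = (1.75, -2.25)
(s₂, t₂) = (1.75, -2.25) − 0.25·(10.25, -18.75) = (-0.8125, 2.4375)
(s₃, t₃) = (-0.8125, 2.4375) − 0.25·(-8.9375, 17.0625) = (1.421875, -1.828125)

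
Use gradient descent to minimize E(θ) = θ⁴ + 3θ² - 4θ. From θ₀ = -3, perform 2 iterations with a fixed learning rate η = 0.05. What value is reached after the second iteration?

-5.925

E′(θ) = 4θ³ + 6θ - 4
Step 1: E′(-3) = -130; θ₁ = -3 − 0.05·(-130) = 3.5
Step 2: E′(3.5) = 188.5; θ₂ = 3.5 − 0.05·188.5 = -5.925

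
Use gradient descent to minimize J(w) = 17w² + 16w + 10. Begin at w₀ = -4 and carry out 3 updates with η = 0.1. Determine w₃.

J′(w) = 34w + 16
w₁ = -4 − 0.1·(-120) = 8
w₂ = 8 − 0.1·288 = -20.8
w₃ = -20.8 − 0.1·(-691.2) = 48.32

48.32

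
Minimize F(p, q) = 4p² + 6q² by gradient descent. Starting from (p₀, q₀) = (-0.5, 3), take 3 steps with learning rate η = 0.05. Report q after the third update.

∇F = (8p, 12q)
Step 1: at (-0.5, 3), ∇F = (-4, 36) → (-0.5, 3) − 0.05·(-4, 36) = (-0.3, 1.2)
Step 2: at (-0.3, 1.2), ∇F = (-2.4, 14.4) → (-0.3, 1.2) − 0.05·(-2.4, 14.4) = (-0.18, 0.48)
Step 3: at (-0.18, 0.48), ∇F = (-1.44, 5.76) → (-0.18, 0.48) − 0.05·(-1.44, 5.76) = (-0.108, 0.192)
q = 0.192

0.192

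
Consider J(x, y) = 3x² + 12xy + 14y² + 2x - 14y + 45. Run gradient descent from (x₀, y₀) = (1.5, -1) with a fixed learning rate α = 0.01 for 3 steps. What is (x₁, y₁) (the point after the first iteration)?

(1.51, -0.76)

∇J = (6x + 12y + 2, 12x + 28y - 14)
Step 1: at (1.5, -1), ∇J = (-1, -24) → (1.5, -1) − 0.01·(-1, -24) = (1.51, -0.76)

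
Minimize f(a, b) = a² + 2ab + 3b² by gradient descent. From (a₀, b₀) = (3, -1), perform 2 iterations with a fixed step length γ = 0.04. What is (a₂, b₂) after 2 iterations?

∇f = (2a + 2b, 2a + 6b)
(a₁, b₁) = (3, -1) − 0.04·(4, 0) = (2.84, -1)
(a₂, b₂) = (2.84, -1) − 0.04·(3.68, -0.32) = (2.6928, -0.9872)

(2.6928, -0.9872)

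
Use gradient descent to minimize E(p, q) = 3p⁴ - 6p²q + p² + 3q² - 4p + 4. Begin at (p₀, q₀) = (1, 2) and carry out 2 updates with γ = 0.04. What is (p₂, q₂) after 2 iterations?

(1.09080832, 1.921664)

∇E = (12p³ - 12pq + 2p - 4, -6p² + 6q)
(p₁, q₁) = (1, 2) − 0.04·(-14, 6) = (1.56, 1.76)
(p₂, q₂) = (1.56, 1.76) − 0.04·(11.729792, -4.0416) = (1.09080832, 1.921664)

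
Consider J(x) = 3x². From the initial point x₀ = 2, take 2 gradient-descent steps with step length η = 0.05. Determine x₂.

0.98

J′(x) = 6x
Step 1: J′(2) = 12; x₁ = 2 − 0.05·12 = 1.4
Step 2: J′(1.4) = 8.4; x₂ = 1.4 − 0.05·8.4 = 0.98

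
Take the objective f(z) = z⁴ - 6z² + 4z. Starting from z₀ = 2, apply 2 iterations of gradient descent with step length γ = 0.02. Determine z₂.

f′(z) = 4z³ - 12z + 4
z₁ = 2 − 0.02·12 = 1.76
z₂ = 1.76 − 0.02·4.687104 = 1.66625792

1.66625792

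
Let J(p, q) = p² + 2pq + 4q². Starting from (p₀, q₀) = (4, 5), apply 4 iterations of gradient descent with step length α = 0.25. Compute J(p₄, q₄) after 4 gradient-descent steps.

469.76953125

∇J = (2p + 2q, 2p + 8q)
Step 1: at (4, 5), ∇J = (18, 48) → (4, 5) − 0.25·(18, 48) = (-0.5, -7)
Step 2: at (-0.5, -7), ∇J = (-15, -57) → (-0.5, -7) − 0.25·(-15, -57) = (3.25, 7.25)
Step 3: at (3.25, 7.25), ∇J = (21, 64.5) → (3.25, 7.25) − 0.25·(21, 64.5) = (-2, -8.875)
Step 4: at (-2, -8.875), ∇J = (-21.75, -75) → (-2, -8.875) − 0.25·(-21.75, -75) = (3.4375, 9.875)
J(3.4375, 9.875) = 469.76953125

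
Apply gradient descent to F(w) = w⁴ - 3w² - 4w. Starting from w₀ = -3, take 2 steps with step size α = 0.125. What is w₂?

F′(w) = 4w³ - 6w - 4
Step 1: F′(-3) = -94; w₁ = -3 − 0.125·(-94) = 8.75
Step 2: F′(8.75) = 2623.1875; w₂ = 8.75 − 0.125·2623.1875 = -319.1484375

-319.1484375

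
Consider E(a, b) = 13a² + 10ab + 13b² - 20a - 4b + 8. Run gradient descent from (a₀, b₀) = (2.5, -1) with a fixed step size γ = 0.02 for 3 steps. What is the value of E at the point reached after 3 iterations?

∇E = (26a + 10b - 20, 10a + 26b - 4)
(a₁, b₁) = (2.5, -1) − 0.02·(35, -5) = (1.8, -0.9)
(a₂, b₂) = (1.8, -0.9) − 0.02·(17.8, -9.4) = (1.444, -0.712)
(a₃, b₃) = (1.444, -0.712) − 0.02·(10.424, -8.072) = (1.23552, -0.55056)
E(1.23552, -0.55056) = 2.47469888

2.47469888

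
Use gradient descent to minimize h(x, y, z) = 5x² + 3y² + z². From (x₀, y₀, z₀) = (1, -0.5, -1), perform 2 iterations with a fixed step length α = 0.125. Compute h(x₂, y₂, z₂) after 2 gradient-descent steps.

0.3388671875

∇h = (10x, 6y, 2z)
(x₁, y₁, z₁) = (1, -0.5, -1) − 0.125·(10, -3, -2) = (-0.25, -0.125, -0.75)
(x₂, y₂, z₂) = (-0.25, -0.125, -0.75) − 0.125·(-2.5, -0.75, -1.5) = (0.0625, -0.03125, -0.5625)
h(0.0625, -0.03125, -0.5625) = 0.3388671875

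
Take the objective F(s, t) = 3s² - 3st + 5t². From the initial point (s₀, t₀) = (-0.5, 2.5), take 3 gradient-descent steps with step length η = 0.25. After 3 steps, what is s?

7.9140625

∇F = (6s - 3t, -3s + 10t)
(s₁, t₁) = (-0.5, 2.5) − 0.25·(-10.5, 26.5) = (2.125, -4.125)
(s₂, t₂) = (2.125, -4.125) − 0.25·(25.125, -47.625) = (-4.15625, 7.78125)
(s₃, t₃) = (-4.15625, 7.78125) − 0.25·(-48.28125, 90.28125) = (7.9140625, -14.7890625)
s = 7.9140625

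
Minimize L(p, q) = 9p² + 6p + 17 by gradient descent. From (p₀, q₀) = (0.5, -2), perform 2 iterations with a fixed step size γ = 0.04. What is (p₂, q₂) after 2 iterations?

∇L = (18p + 6, 0)
(p₁, q₁) = (0.5, -2) − 0.04·(15, 0) = (-0.1, -2)
(p₂, q₂) = (-0.1, -2) − 0.04·(4.2, 0) = (-0.268, -2)

(-0.268, -2)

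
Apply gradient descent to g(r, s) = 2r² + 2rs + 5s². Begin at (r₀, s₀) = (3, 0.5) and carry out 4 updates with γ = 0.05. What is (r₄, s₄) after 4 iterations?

(1.25905, -0.31265)

∇g = (4r + 2s, 2r + 10s)
Step 1: at (3, 0.5), ∇g = (13, 11) → (3, 0.5) − 0.05·(13, 11) = (2.35, -0.05)
Step 2: at (2.35, -0.05), ∇g = (9.3, 4.2) → (2.35, -0.05) − 0.05·(9.3, 4.2) = (1.885, -0.26)
Step 3: at (1.885, -0.26), ∇g = (7.02, 1.17) → (1.885, -0.26) − 0.05·(7.02, 1.17) = (1.534, -0.3185)
Step 4: at (1.534, -0.3185), ∇g = (5.499, -0.117) → (1.534, -0.3185) − 0.05·(5.499, -0.117) = (1.25905, -0.31265)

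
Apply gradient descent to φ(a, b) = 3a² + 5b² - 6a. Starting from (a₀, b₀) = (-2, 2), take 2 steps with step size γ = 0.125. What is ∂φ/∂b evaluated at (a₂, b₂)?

∇φ = (6a - 6, 10b)
(a₁, b₁) = (-2, 2) − 0.125·(-18, 20) = (0.25, -0.5)
(a₂, b₂) = (0.25, -0.5) − 0.125·(-4.5, -5) = (0.8125, 0.125)
∂φ/∂b at (0.8125, 0.125) = 1.25

1.25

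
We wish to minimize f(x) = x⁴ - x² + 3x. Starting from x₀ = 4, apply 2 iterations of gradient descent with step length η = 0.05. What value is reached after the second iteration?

115.450275

f′(x) = 4x³ - 2x + 3
Step 1: f′(4) = 251; x₁ = 4 − 0.05·251 = -8.55
Step 2: f′(-8.55) = -2480.0055; x₂ = -8.55 − 0.05·(-2480.0055) = 115.450275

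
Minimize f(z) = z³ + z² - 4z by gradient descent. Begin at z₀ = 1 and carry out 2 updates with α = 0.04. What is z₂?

f′(z) = 3z² + 2z - 4
z₁ = 1 − 0.04·1 = 0.96
z₂ = 0.96 − 0.04·0.6848 = 0.932608

0.932608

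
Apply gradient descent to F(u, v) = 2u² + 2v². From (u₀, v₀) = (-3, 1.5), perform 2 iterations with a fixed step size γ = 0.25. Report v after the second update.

0

∇F = (4u, 4v)
Step 1: at (-3, 1.5), ∇F = (-12, 6) → (-3, 1.5) − 0.25·(-12, 6) = (0, 0)
Step 2: at (0, 0), ∇F = (0, 0) → (0, 0) − 0.25·(0, 0) = (0, 0)
v = 0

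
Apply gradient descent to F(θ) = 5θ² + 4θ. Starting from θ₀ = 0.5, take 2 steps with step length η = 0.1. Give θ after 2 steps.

F′(θ) = 10θ + 4
θ₁ = 0.5 − 0.1·9 = -0.4
θ₂ = -0.4 − 0.1·0 = -0.4

-0.4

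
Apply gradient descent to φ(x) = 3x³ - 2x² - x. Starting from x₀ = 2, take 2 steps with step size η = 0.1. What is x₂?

-1.321

φ′(x) = 9x² - 4x - 1
Step 1: φ′(2) = 27; x₁ = 2 − 0.1·27 = -0.7
Step 2: φ′(-0.7) = 6.21; x₂ = -0.7 − 0.1·6.21 = -1.321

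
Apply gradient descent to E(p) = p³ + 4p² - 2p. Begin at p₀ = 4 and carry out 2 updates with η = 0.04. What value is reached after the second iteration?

E′(p) = 3p² + 8p - 2
p₁ = 4 − 0.04·78 = 0.88
p₂ = 0.88 − 0.04·7.3632 = 0.585472

0.585472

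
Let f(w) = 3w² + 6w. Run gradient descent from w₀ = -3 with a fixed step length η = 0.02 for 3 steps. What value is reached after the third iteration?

-2.362944

f′(w) = 6w + 6
w₁ = -3 − 0.02·(-12) = -2.76
w₂ = -2.76 − 0.02·(-10.56) = -2.5488
w₃ = -2.5488 − 0.02·(-9.2928) = -2.362944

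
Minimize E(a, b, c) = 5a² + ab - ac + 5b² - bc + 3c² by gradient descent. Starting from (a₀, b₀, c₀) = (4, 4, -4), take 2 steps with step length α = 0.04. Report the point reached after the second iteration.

(1.056, 1.056, -1.9008)

∇E = (10a + b - c, a + 10b - c, -a - b + 6c)
Step 1: at (4, 4, -4), ∇E = (48, 48, -32) → (4, 4, -4) − 0.04·(48, 48, -32) = (2.08, 2.08, -2.72)
Step 2: at (2.08, 2.08, -2.72), ∇E = (25.6, 25.6, -20.48) → (2.08, 2.08, -2.72) − 0.04·(25.6, 25.6, -20.48) = (1.056, 1.056, -1.9008)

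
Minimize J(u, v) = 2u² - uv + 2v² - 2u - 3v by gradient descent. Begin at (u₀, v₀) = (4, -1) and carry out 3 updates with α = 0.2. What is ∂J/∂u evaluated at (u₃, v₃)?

0.128

∇J = (4u - v - 2, -u + 4v - 3)
Step 1: at (4, -1), ∇J = (15, -11) → (4, -1) − 0.2·(15, -11) = (1, 1.2)
Step 2: at (1, 1.2), ∇J = (0.8, 0.8) → (1, 1.2) − 0.2·(0.8, 0.8) = (0.84, 1.04)
Step 3: at (0.84, 1.04), ∇J = (0.32, 0.32) → (0.84, 1.04) − 0.2·(0.32, 0.32) = (0.776, 0.976)
∂J/∂u at (0.776, 0.976) = 0.128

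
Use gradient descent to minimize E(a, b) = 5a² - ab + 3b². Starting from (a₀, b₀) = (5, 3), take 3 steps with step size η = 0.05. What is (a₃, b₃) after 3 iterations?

(0.810125, 1.316375)

∇E = (10a - b, -a + 6b)
(a₁, b₁) = (5, 3) − 0.05·(47, 13) = (2.65, 2.35)
(a₂, b₂) = (2.65, 2.35) − 0.05·(24.15, 11.45) = (1.4425, 1.7775)
(a₃, b₃) = (1.4425, 1.7775) − 0.05·(12.6475, 9.2225) = (0.810125, 1.316375)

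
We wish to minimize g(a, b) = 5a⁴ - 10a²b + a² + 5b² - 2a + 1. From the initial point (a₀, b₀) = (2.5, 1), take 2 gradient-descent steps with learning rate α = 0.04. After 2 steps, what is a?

400.7818624

∇g = (20a³ - 20ab + 2a - 2, -10a² + 10b)
Step 1: at (2.5, 1), ∇g = (265.5, -52.5) → (2.5, 1) − 0.04·(265.5, -52.5) = (-8.12, 3.1)
Step 2: at (-8.12, 3.1), ∇g = (-10222.54656, -628.344) → (-8.12, 3.1) − 0.04·(-10222.54656, -628.344) = (400.7818624, 28.23376)
a = 400.7818624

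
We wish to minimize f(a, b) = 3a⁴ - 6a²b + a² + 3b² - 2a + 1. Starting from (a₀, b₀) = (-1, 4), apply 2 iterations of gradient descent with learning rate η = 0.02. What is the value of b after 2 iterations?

∇f = (12a³ - 12ab + 2a - 2, -6a² + 6b)
(a₁, b₁) = (-1, 4) − 0.02·(32, 18) = (-1.64, 3.64)
(a₂, b₂) = (-1.64, 3.64) − 0.02·(13.423872, 5.7024) = (-1.90847744, 3.525952)
b = 3.525952

3.525952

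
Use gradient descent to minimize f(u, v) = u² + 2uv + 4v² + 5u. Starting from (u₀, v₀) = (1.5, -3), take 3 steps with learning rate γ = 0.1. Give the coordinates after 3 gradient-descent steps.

(0.164, -0.232)

∇f = (2u + 2v + 5, 2u + 8v)
(u₁, v₁) = (1.5, -3) − 0.1·(2, -21) = (1.3, -0.9)
(u₂, v₂) = (1.3, -0.9) − 0.1·(5.8, -4.6) = (0.72, -0.44)
(u₃, v₃) = (0.72, -0.44) − 0.1·(5.56, -2.08) = (0.164, -0.232)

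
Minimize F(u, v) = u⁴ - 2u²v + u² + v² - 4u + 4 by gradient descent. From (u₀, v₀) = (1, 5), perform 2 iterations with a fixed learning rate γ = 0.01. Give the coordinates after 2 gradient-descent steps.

(1.36290272, 4.849448)

∇F = (4u³ - 4uv + 2u - 4, -2u² + 2v)
Step 1: at (1, 5), ∇F = (-18, 8) → (1, 5) − 0.01·(-18, 8) = (1.18, 4.92)
Step 2: at (1.18, 4.92), ∇F = (-18.290272, 7.0552) → (1.18, 4.92) − 0.01·(-18.290272, 7.0552) = (1.36290272, 4.849448)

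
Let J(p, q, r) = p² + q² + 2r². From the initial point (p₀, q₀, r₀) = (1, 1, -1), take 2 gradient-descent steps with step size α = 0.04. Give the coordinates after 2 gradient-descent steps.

(0.8464, 0.8464, -0.7056)

∇J = (2p, 2q, 4r)
Step 1: at (1, 1, -1), ∇J = (2, 2, -4) → (1, 1, -1) − 0.04·(2, 2, -4) = (0.92, 0.92, -0.84)
Step 2: at (0.92, 0.92, -0.84), ∇J = (1.84, 1.84, -3.36) → (0.92, 0.92, -0.84) − 0.04·(1.84, 1.84, -3.36) = (0.8464, 0.8464, -0.7056)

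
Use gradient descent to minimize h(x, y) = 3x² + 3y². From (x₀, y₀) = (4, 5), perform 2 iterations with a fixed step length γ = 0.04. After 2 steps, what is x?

∇h = (6x, 6y)
Step 1: at (4, 5), ∇h = (24, 30) → (4, 5) − 0.04·(24, 30) = (3.04, 3.8)
Step 2: at (3.04, 3.8), ∇h = (18.24, 22.8) → (3.04, 3.8) − 0.04·(18.24, 22.8) = (2.3104, 2.888)
x = 2.3104

2.3104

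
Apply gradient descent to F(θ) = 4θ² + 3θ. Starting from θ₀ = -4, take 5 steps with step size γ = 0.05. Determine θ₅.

-0.65688

F′(θ) = 8θ + 3
Step 1: F′(-4) = -29; θ₁ = -4 − 0.05·(-29) = -2.55
Step 2: F′(-2.55) = -17.4; θ₂ = -2.55 − 0.05·(-17.4) = -1.68
Step 3: F′(-1.68) = -10.44; θ₃ = -1.68 − 0.05·(-10.44) = -1.158
Step 4: F′(-1.158) = -6.264; θ₄ = -1.158 − 0.05·(-6.264) = -0.8448
Step 5: F′(-0.8448) = -3.7584; θ₅ = -0.8448 − 0.05·(-3.7584) = -0.65688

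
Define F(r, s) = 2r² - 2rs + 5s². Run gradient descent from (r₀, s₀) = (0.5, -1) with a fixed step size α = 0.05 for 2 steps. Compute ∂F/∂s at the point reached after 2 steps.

∇F = (4r - 2s, -2r + 10s)
Step 1: at (0.5, -1), ∇F = (4, -11) → (0.5, -1) − 0.05·(4, -11) = (0.3, -0.45)
Step 2: at (0.3, -0.45), ∇F = (2.1, -5.1) → (0.3, -0.45) − 0.05·(2.1, -5.1) = (0.195, -0.195)
∂F/∂s at (0.195, -0.195) = -2.34

-2.34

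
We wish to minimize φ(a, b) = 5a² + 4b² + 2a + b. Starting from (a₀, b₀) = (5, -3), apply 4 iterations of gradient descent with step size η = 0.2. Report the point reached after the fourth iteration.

(5, -0.4976)

∇φ = (10a + 2, 8b + 1)
(a₁, b₁) = (5, -3) − 0.2·(52, -23) = (-5.4, 1.6)
(a₂, b₂) = (-5.4, 1.6) − 0.2·(-52, 13.8) = (5, -1.16)
(a₃, b₃) = (5, -1.16) − 0.2·(52, -8.28) = (-5.4, 0.496)
(a₄, b₄) = (-5.4, 0.496) − 0.2·(-52, 4.968) = (5, -0.4976)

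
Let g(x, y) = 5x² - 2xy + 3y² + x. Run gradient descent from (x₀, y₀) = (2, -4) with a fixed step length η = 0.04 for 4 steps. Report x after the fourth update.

-0.20923904

∇g = (10x - 2y + 1, -2x + 6y)
Step 1: at (2, -4), ∇g = (29, -28) → (2, -4) − 0.04·(29, -28) = (0.84, -2.88)
Step 2: at (0.84, -2.88), ∇g = (15.16, -18.96) → (0.84, -2.88) − 0.04·(15.16, -18.96) = (0.2336, -2.1216)
Step 3: at (0.2336, -2.1216), ∇g = (7.5792, -13.1968) → (0.2336, -2.1216) − 0.04·(7.5792, -13.1968) = (-0.069568, -1.593728)
Step 4: at (-0.069568, -1.593728), ∇g = (3.491776, -9.423232) → (-0.069568, -1.593728) − 0.04·(3.491776, -9.423232) = (-0.20923904, -1.21679872)
x = -0.20923904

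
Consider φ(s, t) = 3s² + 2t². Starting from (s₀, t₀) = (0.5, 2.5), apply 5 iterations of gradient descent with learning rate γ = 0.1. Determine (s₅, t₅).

(0.00512, 0.1944)

∇φ = (6s, 4t)
Step 1: at (0.5, 2.5), ∇φ = (3, 10) → (0.5, 2.5) − 0.1·(3, 10) = (0.2, 1.5)
Step 2: at (0.2, 1.5), ∇φ = (1.2, 6) → (0.2, 1.5) − 0.1·(1.2, 6) = (0.08, 0.9)
Step 3: at (0.08, 0.9), ∇φ = (0.48, 3.6) → (0.08, 0.9) − 0.1·(0.48, 3.6) = (0.032, 0.54)
Step 4: at (0.032, 0.54), ∇φ = (0.192, 2.16) → (0.032, 0.54) − 0.1·(0.192, 2.16) = (0.0128, 0.324)
Step 5: at (0.0128, 0.324), ∇φ = (0.0768, 1.296) → (0.0128, 0.324) − 0.1·(0.0768, 1.296) = (0.00512, 0.1944)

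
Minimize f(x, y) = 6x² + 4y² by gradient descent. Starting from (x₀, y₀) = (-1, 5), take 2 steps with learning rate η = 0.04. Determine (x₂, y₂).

∇f = (12x, 8y)
(x₁, y₁) = (-1, 5) − 0.04·(-12, 40) = (-0.52, 3.4)
(x₂, y₂) = (-0.52, 3.4) − 0.04·(-6.24, 27.2) = (-0.2704, 2.312)

(-0.2704, 2.312)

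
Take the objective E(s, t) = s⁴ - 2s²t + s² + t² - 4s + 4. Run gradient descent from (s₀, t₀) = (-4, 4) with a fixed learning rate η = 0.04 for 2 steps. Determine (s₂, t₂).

(-4.23003136, 5.947648)

∇E = (4s³ - 4st + 2s - 4, -2s² + 2t)
Step 1: at (-4, 4), ∇E = (-204, -24) → (-4, 4) − 0.04·(-204, -24) = (4.16, 4.96)
Step 2: at (4.16, 4.96), ∇E = (209.750784, -24.6912) → (4.16, 4.96) − 0.04·(209.750784, -24.6912) = (-4.23003136, 5.947648)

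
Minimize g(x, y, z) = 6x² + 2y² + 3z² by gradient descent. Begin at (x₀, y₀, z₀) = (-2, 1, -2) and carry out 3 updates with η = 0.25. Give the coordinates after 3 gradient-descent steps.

∇g = (12x, 4y, 6z)
Step 1: at (-2, 1, -2), ∇g = (-24, 4, -12) → (-2, 1, -2) − 0.25·(-24, 4, -12) = (4, 0, 1)
Step 2: at (4, 0, 1), ∇g = (48, 0, 6) → (4, 0, 1) − 0.25·(48, 0, 6) = (-8, 0, -0.5)
Step 3: at (-8, 0, -0.5), ∇g = (-96, 0, -3) → (-8, 0, -0.5) − 0.25·(-96, 0, -3) = (16, 0, 0.25)

(16, 0, 0.25)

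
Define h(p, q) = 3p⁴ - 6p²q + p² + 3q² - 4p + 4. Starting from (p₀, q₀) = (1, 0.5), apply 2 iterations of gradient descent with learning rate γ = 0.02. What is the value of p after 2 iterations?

0.89996288

∇h = (12p³ - 12pq + 2p - 4, -6p² + 6q)
Step 1: at (1, 0.5), ∇h = (4, -3) → (1, 0.5) − 0.02·(4, -3) = (0.92, 0.56)
Step 2: at (0.92, 0.56), ∇h = (1.001856, -1.7184) → (0.92, 0.56) − 0.02·(1.001856, -1.7184) = (0.89996288, 0.594368)
p = 0.89996288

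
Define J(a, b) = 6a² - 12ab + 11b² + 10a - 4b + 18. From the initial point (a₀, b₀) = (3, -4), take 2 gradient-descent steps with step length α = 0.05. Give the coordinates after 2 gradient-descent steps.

(0.26, -1.06)

∇J = (12a - 12b + 10, -12a + 22b - 4)
(a₁, b₁) = (3, -4) − 0.05·(94, -128) = (-1.7, 2.4)
(a₂, b₂) = (-1.7, 2.4) − 0.05·(-39.2, 69.2) = (0.26, -1.06)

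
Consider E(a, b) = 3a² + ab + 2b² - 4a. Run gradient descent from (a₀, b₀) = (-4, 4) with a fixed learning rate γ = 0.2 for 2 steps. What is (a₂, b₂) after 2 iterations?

∇E = (6a + b - 4, a + 4b)
Step 1: at (-4, 4), ∇E = (-24, 12) → (-4, 4) − 0.2·(-24, 12) = (0.8, 1.6)
Step 2: at (0.8, 1.6), ∇E = (2.4, 7.2) → (0.8, 1.6) − 0.2·(2.4, 7.2) = (0.32, 0.16)

(0.32, 0.16)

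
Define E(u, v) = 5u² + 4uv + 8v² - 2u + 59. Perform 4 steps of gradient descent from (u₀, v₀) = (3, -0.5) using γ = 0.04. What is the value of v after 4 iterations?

-0.307488

∇E = (10u + 4v - 2, 4u + 16v)
(u₁, v₁) = (3, -0.5) − 0.04·(26, 4) = (1.96, -0.66)
(u₂, v₂) = (1.96, -0.66) − 0.04·(14.96, -2.72) = (1.3616, -0.5512)
(u₃, v₃) = (1.3616, -0.5512) − 0.04·(9.4112, -3.3728) = (0.985152, -0.416288)
(u₄, v₄) = (0.985152, -0.416288) − 0.04·(6.186368, -2.72) = (0.73769728, -0.307488)
v = -0.307488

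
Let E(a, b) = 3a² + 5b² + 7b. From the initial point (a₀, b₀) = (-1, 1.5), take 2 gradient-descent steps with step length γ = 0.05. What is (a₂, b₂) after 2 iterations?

∇E = (6a, 10b + 7)
(a₁, b₁) = (-1, 1.5) − 0.05·(-6, 22) = (-0.7, 0.4)
(a₂, b₂) = (-0.7, 0.4) − 0.05·(-4.2, 11) = (-0.49, -0.15)

(-0.49, -0.15)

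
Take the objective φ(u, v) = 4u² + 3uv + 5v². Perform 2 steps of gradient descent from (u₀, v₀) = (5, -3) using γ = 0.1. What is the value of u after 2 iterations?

0.83

∇φ = (8u + 3v, 3u + 10v)
(u₁, v₁) = (5, -3) − 0.1·(31, -15) = (1.9, -1.5)
(u₂, v₂) = (1.9, -1.5) − 0.1·(10.7, -9.3) = (0.83, -0.57)
u = 0.83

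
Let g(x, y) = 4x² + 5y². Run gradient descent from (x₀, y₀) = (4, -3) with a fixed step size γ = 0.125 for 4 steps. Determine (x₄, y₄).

∇g = (8x, 10y)
(x₁, y₁) = (4, -3) − 0.125·(32, -30) = (0, 0.75)
(x₂, y₂) = (0, 0.75) − 0.125·(0, 7.5) = (0, -0.1875)
(x₃, y₃) = (0, -0.1875) − 0.125·(0, -1.875) = (0, 0.046875)
(x₄, y₄) = (0, 0.046875) − 0.125·(0, 0.46875) = (0, -0.01171875)

(0, -0.01171875)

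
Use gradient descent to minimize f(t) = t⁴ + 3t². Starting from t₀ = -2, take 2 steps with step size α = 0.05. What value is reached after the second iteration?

0.1384

f′(t) = 4t³ + 6t
Step 1: f′(-2) = -44; t₁ = -2 − 0.05·(-44) = 0.2
Step 2: f′(0.2) = 1.232; t₂ = 0.2 − 0.05·1.232 = 0.1384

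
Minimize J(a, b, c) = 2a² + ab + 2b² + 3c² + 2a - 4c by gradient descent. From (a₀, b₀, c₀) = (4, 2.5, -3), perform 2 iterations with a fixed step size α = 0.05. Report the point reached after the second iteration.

(2.19, 1.29125, -1.13)

∇J = (4a + b + 2, a + 4b, 6c - 4)
(a₁, b₁, c₁) = (4, 2.5, -3) − 0.05·(20.5, 14, -22) = (2.975, 1.8, -1.9)
(a₂, b₂, c₂) = (2.975, 1.8, -1.9) − 0.05·(15.7, 10.175, -15.4) = (2.19, 1.29125, -1.13)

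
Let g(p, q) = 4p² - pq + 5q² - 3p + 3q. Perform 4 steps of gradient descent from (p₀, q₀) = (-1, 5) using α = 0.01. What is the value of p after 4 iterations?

-0.46137038

∇g = (8p - q - 3, -p + 10q + 3)
(p₁, q₁) = (-1, 5) − 0.01·(-16, 54) = (-0.84, 4.46)
(p₂, q₂) = (-0.84, 4.46) − 0.01·(-14.18, 48.44) = (-0.6982, 3.9756)
(p₃, q₃) = (-0.6982, 3.9756) − 0.01·(-12.5612, 43.4542) = (-0.572588, 3.541058)
(p₄, q₄) = (-0.572588, 3.541058) − 0.01·(-11.121762, 38.983168) = (-0.46137038, 3.15122632)
p = -0.46137038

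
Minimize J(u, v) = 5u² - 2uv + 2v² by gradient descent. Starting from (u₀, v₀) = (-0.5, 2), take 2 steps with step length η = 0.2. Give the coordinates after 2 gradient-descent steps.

∇J = (10u - 2v, -2u + 4v)
(u₁, v₁) = (-0.5, 2) − 0.2·(-9, 9) = (1.3, 0.2)
(u₂, v₂) = (1.3, 0.2) − 0.2·(12.6, -1.8) = (-1.22, 0.56)

(-1.22, 0.56)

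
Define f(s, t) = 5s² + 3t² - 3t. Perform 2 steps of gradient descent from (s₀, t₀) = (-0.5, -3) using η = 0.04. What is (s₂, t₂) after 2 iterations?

∇f = (10s, 6t - 3)
(s₁, t₁) = (-0.5, -3) − 0.04·(-5, -21) = (-0.3, -2.16)
(s₂, t₂) = (-0.3, -2.16) − 0.04·(-3, -15.96) = (-0.18, -1.5216)

(-0.18, -1.5216)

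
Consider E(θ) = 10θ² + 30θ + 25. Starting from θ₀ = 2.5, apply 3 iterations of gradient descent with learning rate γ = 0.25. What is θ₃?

E′(θ) = 20θ + 30
Step 1: E′(2.5) = 80; θ₁ = 2.5 − 0.25·80 = -17.5
Step 2: E′(-17.5) = -320; θ₂ = -17.5 − 0.25·(-320) = 62.5
Step 3: E′(62.5) = 1280; θ₃ = 62.5 − 0.25·1280 = -257.5

-257.5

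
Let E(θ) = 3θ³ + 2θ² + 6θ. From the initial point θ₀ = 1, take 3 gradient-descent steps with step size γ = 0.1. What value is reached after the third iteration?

-4.8652449

E′(θ) = 9θ² + 4θ + 6
θ₁ = 1 − 0.1·19 = -0.9
θ₂ = -0.9 − 0.1·9.69 = -1.869
θ₃ = -1.869 − 0.1·29.962449 = -4.8652449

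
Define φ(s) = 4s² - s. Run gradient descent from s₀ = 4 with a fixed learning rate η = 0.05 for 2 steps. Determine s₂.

1.52

φ′(s) = 8s - 1
Step 1: φ′(4) = 31; s₁ = 4 − 0.05·31 = 2.45
Step 2: φ′(2.45) = 18.6; s₂ = 2.45 − 0.05·18.6 = 1.52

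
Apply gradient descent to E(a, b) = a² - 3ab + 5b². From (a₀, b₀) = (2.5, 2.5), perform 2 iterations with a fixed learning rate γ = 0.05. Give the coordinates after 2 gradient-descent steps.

∇E = (2a - 3b, -3a + 10b)
(a₁, b₁) = (2.5, 2.5) − 0.05·(-2.5, 17.5) = (2.625, 1.625)
(a₂, b₂) = (2.625, 1.625) − 0.05·(0.375, 8.375) = (2.60625, 1.20625)

(2.60625, 1.20625)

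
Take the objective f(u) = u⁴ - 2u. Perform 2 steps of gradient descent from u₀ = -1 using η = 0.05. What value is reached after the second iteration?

-0.5314

f′(u) = 4u³ - 2
Step 1: f′(-1) = -6; u₁ = -1 − 0.05·(-6) = -0.7
Step 2: f′(-0.7) = -3.372; u₂ = -0.7 − 0.05·(-3.372) = -0.5314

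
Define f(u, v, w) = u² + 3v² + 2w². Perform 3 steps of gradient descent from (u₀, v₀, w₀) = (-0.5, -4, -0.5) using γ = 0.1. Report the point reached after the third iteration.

(-0.256, -0.256, -0.108)

∇f = (2u, 6v, 4w)
Step 1: at (-0.5, -4, -0.5), ∇f = (-1, -24, -2) → (-0.5, -4, -0.5) − 0.1·(-1, -24, -2) = (-0.4, -1.6, -0.3)
Step 2: at (-0.4, -1.6, -0.3), ∇f = (-0.8, -9.6, -1.2) → (-0.4, -1.6, -0.3) − 0.1·(-0.8, -9.6, -1.2) = (-0.32, -0.64, -0.18)
Step 3: at (-0.32, -0.64, -0.18), ∇f = (-0.64, -3.84, -0.72) → (-0.32, -0.64, -0.18) − 0.1·(-0.64, -3.84, -0.72) = (-0.256, -0.256, -0.108)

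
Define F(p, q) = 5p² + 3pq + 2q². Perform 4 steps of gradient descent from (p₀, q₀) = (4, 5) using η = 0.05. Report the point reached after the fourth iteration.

(-0.4625, 1.65535625)

∇F = (10p + 3q, 3p + 4q)
(p₁, q₁) = (4, 5) − 0.05·(55, 32) = (1.25, 3.4)
(p₂, q₂) = (1.25, 3.4) − 0.05·(22.7, 17.35) = (0.115, 2.5325)
(p₃, q₃) = (0.115, 2.5325) − 0.05·(8.7475, 10.475) = (-0.322375, 2.00875)
(p₄, q₄) = (-0.322375, 2.00875) − 0.05·(2.8025, 7.067875) = (-0.4625, 1.65535625)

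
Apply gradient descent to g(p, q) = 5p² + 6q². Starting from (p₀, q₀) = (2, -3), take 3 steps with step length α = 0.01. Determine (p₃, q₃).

(1.458, -2.044416)

∇g = (10p, 12q)
(p₁, q₁) = (2, -3) − 0.01·(20, -36) = (1.8, -2.64)
(p₂, q₂) = (1.8, -2.64) − 0.01·(18, -31.68) = (1.62, -2.3232)
(p₃, q₃) = (1.62, -2.3232) − 0.01·(16.2, -27.8784) = (1.458, -2.044416)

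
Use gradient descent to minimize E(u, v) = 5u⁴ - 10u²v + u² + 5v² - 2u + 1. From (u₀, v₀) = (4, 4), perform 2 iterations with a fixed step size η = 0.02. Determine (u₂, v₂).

∇E = (20u³ - 20uv + 2u - 2, -10u² + 10v)
Step 1: at (4, 4), ∇E = (966, -120) → (4, 4) − 0.02·(966, -120) = (-15.32, 6.4)
Step 2: at (-15.32, 6.4), ∇E = (-69984.49536, -2283.024) → (-15.32, 6.4) − 0.02·(-69984.49536, -2283.024) = (1384.3699072, 52.06048)

(1384.3699072, 52.06048)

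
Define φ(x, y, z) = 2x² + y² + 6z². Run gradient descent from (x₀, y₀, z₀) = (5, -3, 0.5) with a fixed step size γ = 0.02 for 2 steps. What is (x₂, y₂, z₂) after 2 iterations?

∇φ = (4x, 2y, 12z)
Step 1: at (5, -3, 0.5), ∇φ = (20, -6, 6) → (5, -3, 0.5) − 0.02·(20, -6, 6) = (4.6, -2.88, 0.38)
Step 2: at (4.6, -2.88, 0.38), ∇φ = (18.4, -5.76, 4.56) → (4.6, -2.88, 0.38) − 0.02·(18.4, -5.76, 4.56) = (4.232, -2.7648, 0.2888)

(4.232, -2.7648, 0.2888)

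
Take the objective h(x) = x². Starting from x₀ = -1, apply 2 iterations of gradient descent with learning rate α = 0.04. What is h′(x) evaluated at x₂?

-1.6928

h′(x) = 2x
Step 1: h′(-1) = -2; x₁ = -1 − 0.04·(-2) = -0.92
Step 2: h′(-0.92) = -1.84; x₂ = -0.92 − 0.04·(-1.84) = -0.8464
h′(x) at (-0.8464) = -1.6928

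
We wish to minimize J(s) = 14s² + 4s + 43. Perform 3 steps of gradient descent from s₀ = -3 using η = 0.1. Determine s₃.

J′(s) = 28s + 4
s₁ = -3 − 0.1·(-80) = 5
s₂ = 5 − 0.1·144 = -9.4
s₃ = -9.4 − 0.1·(-259.2) = 16.52

16.52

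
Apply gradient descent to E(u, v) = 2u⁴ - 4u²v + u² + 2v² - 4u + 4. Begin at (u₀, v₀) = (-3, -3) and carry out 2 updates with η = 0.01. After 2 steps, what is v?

∇E = (8u³ - 8uv + 2u - 4, -4u² + 4v)
Step 1: at (-3, -3), ∇E = (-298, -48) → (-3, -3) − 0.01·(-298, -48) = (-0.02, -2.52)
Step 2: at (-0.02, -2.52), ∇E = (-4.443264, -10.0816) → (-0.02, -2.52) − 0.01·(-4.443264, -10.0816) = (0.02443264, -2.419184)
v = -2.419184

-2.419184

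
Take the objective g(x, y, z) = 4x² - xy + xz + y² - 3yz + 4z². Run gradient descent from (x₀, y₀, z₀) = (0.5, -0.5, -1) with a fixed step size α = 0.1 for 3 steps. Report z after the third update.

-0.246

∇g = (8x - y + z, -x + 2y - 3z, x - 3y + 8z)
(x₁, y₁, z₁) = (0.5, -0.5, -1) − 0.1·(3.5, 1.5, -6) = (0.15, -0.65, -0.4)
(x₂, y₂, z₂) = (0.15, -0.65, -0.4) − 0.1·(1.45, -0.25, -1.1) = (0.005, -0.625, -0.29)
(x₃, y₃, z₃) = (0.005, -0.625, -0.29) − 0.1·(0.375, -0.385, -0.44) = (-0.0325, -0.5865, -0.246)
z = -0.246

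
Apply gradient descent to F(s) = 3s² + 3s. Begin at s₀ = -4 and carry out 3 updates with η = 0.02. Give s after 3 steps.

F′(s) = 6s + 3
s₁ = -4 − 0.02·(-21) = -3.58
s₂ = -3.58 − 0.02·(-18.48) = -3.2104
s₃ = -3.2104 − 0.02·(-16.2624) = -2.885152

-2.885152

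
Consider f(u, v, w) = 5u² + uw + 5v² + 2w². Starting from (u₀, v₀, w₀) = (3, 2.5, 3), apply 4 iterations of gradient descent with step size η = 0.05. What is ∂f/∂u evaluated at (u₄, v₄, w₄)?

∇f = (10u + w, 10v, u + 4w)
(u₁, v₁, w₁) = (3, 2.5, 3) − 0.05·(33, 25, 15) = (1.35, 1.25, 2.25)
(u₂, v₂, w₂) = (1.35, 1.25, 2.25) − 0.05·(15.75, 12.5, 10.35) = (0.5625, 0.625, 1.7325)
(u₃, v₃, w₃) = (0.5625, 0.625, 1.7325) − 0.05·(7.3575, 6.25, 7.4925) = (0.194625, 0.3125, 1.357875)
(u₄, v₄, w₄) = (0.194625, 0.3125, 1.357875) − 0.05·(3.304125, 3.125, 5.626125) = (0.02941875, 0.15625, 1.07656875)
∂f/∂u at (0.02941875, 0.15625, 1.07656875) = 1.37075625

1.37075625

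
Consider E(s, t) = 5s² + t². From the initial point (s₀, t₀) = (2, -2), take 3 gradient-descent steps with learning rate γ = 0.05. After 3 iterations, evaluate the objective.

2.438264

∇E = (10s, 2t)
(s₁, t₁) = (2, -2) − 0.05·(20, -4) = (1, -1.8)
(s₂, t₂) = (1, -1.8) − 0.05·(10, -3.6) = (0.5, -1.62)
(s₃, t₃) = (0.5, -1.62) − 0.05·(5, -3.24) = (0.25, -1.458)
E(0.25, -1.458) = 2.438264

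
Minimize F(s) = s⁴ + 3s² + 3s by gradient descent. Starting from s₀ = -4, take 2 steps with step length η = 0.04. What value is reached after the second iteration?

-51.52238592

F′(s) = 4s³ + 6s + 3
s₁ = -4 − 0.04·(-277) = 7.08
s₂ = 7.08 − 0.04·1465.059648 = -51.52238592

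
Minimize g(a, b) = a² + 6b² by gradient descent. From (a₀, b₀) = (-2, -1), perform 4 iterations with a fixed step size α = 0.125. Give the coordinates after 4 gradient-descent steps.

(-0.6328125, -0.0625)

∇g = (2a, 12b)
Step 1: at (-2, -1), ∇g = (-4, -12) → (-2, -1) − 0.125·(-4, -12) = (-1.5, 0.5)
Step 2: at (-1.5, 0.5), ∇g = (-3, 6) → (-1.5, 0.5) − 0.125·(-3, 6) = (-1.125, -0.25)
Step 3: at (-1.125, -0.25), ∇g = (-2.25, -3) → (-1.125, -0.25) − 0.125·(-2.25, -3) = (-0.84375, 0.125)
Step 4: at (-0.84375, 0.125), ∇g = (-1.6875, 1.5) → (-0.84375, 0.125) − 0.125·(-1.6875, 1.5) = (-0.6328125, -0.0625)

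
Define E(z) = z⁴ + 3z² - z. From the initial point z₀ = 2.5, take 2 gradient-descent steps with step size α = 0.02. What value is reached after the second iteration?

0.80058616

E′(z) = 4z³ + 6z - 1
Step 1: E′(2.5) = 76.5; z₁ = 2.5 − 0.02·76.5 = 0.97
Step 2: E′(0.97) = 8.470692; z₂ = 0.97 − 0.02·8.470692 = 0.80058616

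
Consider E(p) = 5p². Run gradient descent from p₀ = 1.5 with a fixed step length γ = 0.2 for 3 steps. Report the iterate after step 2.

E′(p) = 10p
p₁ = 1.5 − 0.2·15 = -1.5
p₂ = -1.5 − 0.2·(-15) = 1.5

1.5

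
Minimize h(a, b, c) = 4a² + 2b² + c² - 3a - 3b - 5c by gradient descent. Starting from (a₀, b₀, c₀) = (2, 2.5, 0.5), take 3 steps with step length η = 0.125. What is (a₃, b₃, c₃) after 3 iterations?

∇h = (8a - 3, 4b - 3, 2c - 5)
Step 1: at (2, 2.5, 0.5), ∇h = (13, 7, -4) → (2, 2.5, 0.5) − 0.125·(13, 7, -4) = (0.375, 1.625, 1)
Step 2: at (0.375, 1.625, 1), ∇h = (0, 3.5, -3) → (0.375, 1.625, 1) − 0.125·(0, 3.5, -3) = (0.375, 1.1875, 1.375)
Step 3: at (0.375, 1.1875, 1.375), ∇h = (0, 1.75, -2.25) → (0.375, 1.1875, 1.375) − 0.125·(0, 1.75, -2.25) = (0.375, 0.96875, 1.65625)

(0.375, 0.96875, 1.65625)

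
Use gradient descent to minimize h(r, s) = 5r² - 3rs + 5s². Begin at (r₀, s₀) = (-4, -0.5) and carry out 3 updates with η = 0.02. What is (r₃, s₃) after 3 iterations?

(-2.140268, -0.721984)

∇h = (10r - 3s, -3r + 10s)
Step 1: at (-4, -0.5), ∇h = (-38.5, 7) → (-4, -0.5) − 0.02·(-38.5, 7) = (-3.23, -0.64)
Step 2: at (-3.23, -0.64), ∇h = (-30.38, 3.29) → (-3.23, -0.64) − 0.02·(-30.38, 3.29) = (-2.6224, -0.7058)
Step 3: at (-2.6224, -0.7058), ∇h = (-24.1066, 0.8092) → (-2.6224, -0.7058) − 0.02·(-24.1066, 0.8092) = (-2.140268, -0.721984)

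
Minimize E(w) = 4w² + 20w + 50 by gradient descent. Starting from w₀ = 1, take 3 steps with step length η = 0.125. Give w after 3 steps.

-2.5

E′(w) = 8w + 20
w₁ = 1 − 0.125·28 = -2.5
w₂ = -2.5 − 0.125·0 = -2.5
w₃ = -2.5 − 0.125·0 = -2.5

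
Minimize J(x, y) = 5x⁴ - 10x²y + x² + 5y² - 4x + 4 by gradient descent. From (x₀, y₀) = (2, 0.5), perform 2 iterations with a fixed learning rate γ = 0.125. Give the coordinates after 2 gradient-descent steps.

(9109.65625, 299.09375)

∇J = (20x³ - 20xy + 2x - 4, -10x² + 10y)
(x₁, y₁) = (2, 0.5) − 0.125·(140, -35) = (-15.5, 4.875)
(x₂, y₂) = (-15.5, 4.875) − 0.125·(-73001.25, -2353.75) = (9109.65625, 299.09375)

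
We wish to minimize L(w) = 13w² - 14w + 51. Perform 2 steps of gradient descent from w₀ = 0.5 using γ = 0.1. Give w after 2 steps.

0.44

L′(w) = 26w - 14
Step 1: L′(0.5) = -1; w₁ = 0.5 − 0.1·(-1) = 0.6
Step 2: L′(0.6) = 1.6; w₂ = 0.6 − 0.1·1.6 = 0.44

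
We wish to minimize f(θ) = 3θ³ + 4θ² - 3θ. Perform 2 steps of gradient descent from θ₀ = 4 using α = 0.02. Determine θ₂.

f′(θ) = 9θ² + 8θ - 3
θ₁ = 4 − 0.02·173 = 0.54
θ₂ = 0.54 − 0.02·3.9444 = 0.461112

0.461112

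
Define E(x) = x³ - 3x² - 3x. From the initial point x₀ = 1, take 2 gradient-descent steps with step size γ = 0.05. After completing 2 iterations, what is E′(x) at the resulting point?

-4.96805325

E′(x) = 3x² - 6x - 3
x₁ = 1 − 0.05·(-6) = 1.3
x₂ = 1.3 − 0.05·(-5.73) = 1.5865
E′(x) at (1.5865) = -4.96805325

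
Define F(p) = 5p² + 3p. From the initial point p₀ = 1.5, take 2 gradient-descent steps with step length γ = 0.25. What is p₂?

F′(p) = 10p + 3
p₁ = 1.5 − 0.25·18 = -3
p₂ = -3 − 0.25·(-27) = 3.75

3.75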